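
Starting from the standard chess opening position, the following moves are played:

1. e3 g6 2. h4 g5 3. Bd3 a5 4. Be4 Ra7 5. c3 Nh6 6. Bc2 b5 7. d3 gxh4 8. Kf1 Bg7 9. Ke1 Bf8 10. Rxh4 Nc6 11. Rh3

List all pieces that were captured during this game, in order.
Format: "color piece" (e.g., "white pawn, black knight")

Tracking captures:
  gxh4: captured white pawn
  Rxh4: captured black pawn

white pawn, black pawn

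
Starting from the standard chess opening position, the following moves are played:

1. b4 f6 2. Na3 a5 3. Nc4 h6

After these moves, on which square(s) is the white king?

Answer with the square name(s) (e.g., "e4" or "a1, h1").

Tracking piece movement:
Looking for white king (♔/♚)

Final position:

  a b c d e f g h
  ─────────────────
8│♜ ♞ ♝ ♛ ♚ ♝ ♞ ♜│8
7│· ♟ ♟ ♟ ♟ · ♟ ·│7
6│· · · · · ♟ · ♟│6
5│♟ · · · · · · ·│5
4│· ♙ ♘ · · · · ·│4
3│· · · · · · · ·│3
2│♙ · ♙ ♙ ♙ ♙ ♙ ♙│2
1│♖ · ♗ ♕ ♔ ♗ ♘ ♖│1
  ─────────────────
  a b c d e f g h


e1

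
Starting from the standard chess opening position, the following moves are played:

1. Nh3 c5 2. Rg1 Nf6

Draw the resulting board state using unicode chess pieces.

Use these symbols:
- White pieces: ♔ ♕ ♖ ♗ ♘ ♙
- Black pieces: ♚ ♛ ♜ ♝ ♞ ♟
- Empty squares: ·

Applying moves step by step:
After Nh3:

♜ ♞ ♝ ♛ ♚ ♝ ♞ ♜
♟ ♟ ♟ ♟ ♟ ♟ ♟ ♟
· · · · · · · ·
· · · · · · · ·
· · · · · · · ·
· · · · · · · ♘
♙ ♙ ♙ ♙ ♙ ♙ ♙ ♙
♖ ♘ ♗ ♕ ♔ ♗ · ♖


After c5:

♜ ♞ ♝ ♛ ♚ ♝ ♞ ♜
♟ ♟ · ♟ ♟ ♟ ♟ ♟
· · · · · · · ·
· · ♟ · · · · ·
· · · · · · · ·
· · · · · · · ♘
♙ ♙ ♙ ♙ ♙ ♙ ♙ ♙
♖ ♘ ♗ ♕ ♔ ♗ · ♖


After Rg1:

♜ ♞ ♝ ♛ ♚ ♝ ♞ ♜
♟ ♟ · ♟ ♟ ♟ ♟ ♟
· · · · · · · ·
· · ♟ · · · · ·
· · · · · · · ·
· · · · · · · ♘
♙ ♙ ♙ ♙ ♙ ♙ ♙ ♙
♖ ♘ ♗ ♕ ♔ ♗ ♖ ·


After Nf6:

♜ ♞ ♝ ♛ ♚ ♝ · ♜
♟ ♟ · ♟ ♟ ♟ ♟ ♟
· · · · · ♞ · ·
· · ♟ · · · · ·
· · · · · · · ·
· · · · · · · ♘
♙ ♙ ♙ ♙ ♙ ♙ ♙ ♙
♖ ♘ ♗ ♕ ♔ ♗ ♖ ·



  a b c d e f g h
  ─────────────────
8│♜ ♞ ♝ ♛ ♚ ♝ · ♜│8
7│♟ ♟ · ♟ ♟ ♟ ♟ ♟│7
6│· · · · · ♞ · ·│6
5│· · ♟ · · · · ·│5
4│· · · · · · · ·│4
3│· · · · · · · ♘│3
2│♙ ♙ ♙ ♙ ♙ ♙ ♙ ♙│2
1│♖ ♘ ♗ ♕ ♔ ♗ ♖ ·│1
  ─────────────────
  a b c d e f g h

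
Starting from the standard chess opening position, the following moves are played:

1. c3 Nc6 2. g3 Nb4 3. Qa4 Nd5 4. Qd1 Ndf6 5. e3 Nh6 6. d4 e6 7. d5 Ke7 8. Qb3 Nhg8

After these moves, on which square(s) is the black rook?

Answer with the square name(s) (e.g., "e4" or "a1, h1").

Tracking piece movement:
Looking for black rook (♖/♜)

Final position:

  a b c d e f g h
  ─────────────────
8│♜ · ♝ ♛ · ♝ ♞ ♜│8
7│♟ ♟ ♟ ♟ ♚ ♟ ♟ ♟│7
6│· · · · ♟ ♞ · ·│6
5│· · · ♙ · · · ·│5
4│· · · · · · · ·│4
3│· ♕ ♙ · ♙ · ♙ ·│3
2│♙ ♙ · · · ♙ · ♙│2
1│♖ ♘ ♗ · ♔ ♗ ♘ ♖│1
  ─────────────────
  a b c d e f g h


a8, h8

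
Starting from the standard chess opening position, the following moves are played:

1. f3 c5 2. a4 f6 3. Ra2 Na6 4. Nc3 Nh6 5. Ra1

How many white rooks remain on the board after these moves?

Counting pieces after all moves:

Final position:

  a b c d e f g h
  ─────────────────
8│♜ · ♝ ♛ ♚ ♝ · ♜│8
7│♟ ♟ · ♟ ♟ · ♟ ♟│7
6│♞ · · · · ♟ · ♞│6
5│· · ♟ · · · · ·│5
4│♙ · · · · · · ·│4
3│· · ♘ · · ♙ · ·│3
2│· ♙ ♙ ♙ ♙ · ♙ ♙│2
1│♖ · ♗ ♕ ♔ ♗ ♘ ♖│1
  ─────────────────
  a b c d e f g h


2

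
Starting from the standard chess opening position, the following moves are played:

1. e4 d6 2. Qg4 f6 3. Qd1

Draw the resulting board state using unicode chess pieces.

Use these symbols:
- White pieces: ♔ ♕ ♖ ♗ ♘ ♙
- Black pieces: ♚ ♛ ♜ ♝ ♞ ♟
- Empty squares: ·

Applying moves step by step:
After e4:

♜ ♞ ♝ ♛ ♚ ♝ ♞ ♜
♟ ♟ ♟ ♟ ♟ ♟ ♟ ♟
· · · · · · · ·
· · · · · · · ·
· · · · ♙ · · ·
· · · · · · · ·
♙ ♙ ♙ ♙ · ♙ ♙ ♙
♖ ♘ ♗ ♕ ♔ ♗ ♘ ♖


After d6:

♜ ♞ ♝ ♛ ♚ ♝ ♞ ♜
♟ ♟ ♟ · ♟ ♟ ♟ ♟
· · · ♟ · · · ·
· · · · · · · ·
· · · · ♙ · · ·
· · · · · · · ·
♙ ♙ ♙ ♙ · ♙ ♙ ♙
♖ ♘ ♗ ♕ ♔ ♗ ♘ ♖


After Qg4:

♜ ♞ ♝ ♛ ♚ ♝ ♞ ♜
♟ ♟ ♟ · ♟ ♟ ♟ ♟
· · · ♟ · · · ·
· · · · · · · ·
· · · · ♙ · ♕ ·
· · · · · · · ·
♙ ♙ ♙ ♙ · ♙ ♙ ♙
♖ ♘ ♗ · ♔ ♗ ♘ ♖


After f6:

♜ ♞ ♝ ♛ ♚ ♝ ♞ ♜
♟ ♟ ♟ · ♟ · ♟ ♟
· · · ♟ · ♟ · ·
· · · · · · · ·
· · · · ♙ · ♕ ·
· · · · · · · ·
♙ ♙ ♙ ♙ · ♙ ♙ ♙
♖ ♘ ♗ · ♔ ♗ ♘ ♖


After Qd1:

♜ ♞ ♝ ♛ ♚ ♝ ♞ ♜
♟ ♟ ♟ · ♟ · ♟ ♟
· · · ♟ · ♟ · ·
· · · · · · · ·
· · · · ♙ · · ·
· · · · · · · ·
♙ ♙ ♙ ♙ · ♙ ♙ ♙
♖ ♘ ♗ ♕ ♔ ♗ ♘ ♖



  a b c d e f g h
  ─────────────────
8│♜ ♞ ♝ ♛ ♚ ♝ ♞ ♜│8
7│♟ ♟ ♟ · ♟ · ♟ ♟│7
6│· · · ♟ · ♟ · ·│6
5│· · · · · · · ·│5
4│· · · · ♙ · · ·│4
3│· · · · · · · ·│3
2│♙ ♙ ♙ ♙ · ♙ ♙ ♙│2
1│♖ ♘ ♗ ♕ ♔ ♗ ♘ ♖│1
  ─────────────────
  a b c d e f g h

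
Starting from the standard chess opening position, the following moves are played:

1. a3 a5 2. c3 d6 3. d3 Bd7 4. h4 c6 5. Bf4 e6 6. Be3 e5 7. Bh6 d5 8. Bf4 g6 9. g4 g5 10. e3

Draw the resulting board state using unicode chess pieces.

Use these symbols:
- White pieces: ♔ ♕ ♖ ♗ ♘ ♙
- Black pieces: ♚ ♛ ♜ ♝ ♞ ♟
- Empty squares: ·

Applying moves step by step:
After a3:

♜ ♞ ♝ ♛ ♚ ♝ ♞ ♜
♟ ♟ ♟ ♟ ♟ ♟ ♟ ♟
· · · · · · · ·
· · · · · · · ·
· · · · · · · ·
♙ · · · · · · ·
· ♙ ♙ ♙ ♙ ♙ ♙ ♙
♖ ♘ ♗ ♕ ♔ ♗ ♘ ♖


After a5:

♜ ♞ ♝ ♛ ♚ ♝ ♞ ♜
· ♟ ♟ ♟ ♟ ♟ ♟ ♟
· · · · · · · ·
♟ · · · · · · ·
· · · · · · · ·
♙ · · · · · · ·
· ♙ ♙ ♙ ♙ ♙ ♙ ♙
♖ ♘ ♗ ♕ ♔ ♗ ♘ ♖


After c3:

♜ ♞ ♝ ♛ ♚ ♝ ♞ ♜
· ♟ ♟ ♟ ♟ ♟ ♟ ♟
· · · · · · · ·
♟ · · · · · · ·
· · · · · · · ·
♙ · ♙ · · · · ·
· ♙ · ♙ ♙ ♙ ♙ ♙
♖ ♘ ♗ ♕ ♔ ♗ ♘ ♖


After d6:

♜ ♞ ♝ ♛ ♚ ♝ ♞ ♜
· ♟ ♟ · ♟ ♟ ♟ ♟
· · · ♟ · · · ·
♟ · · · · · · ·
· · · · · · · ·
♙ · ♙ · · · · ·
· ♙ · ♙ ♙ ♙ ♙ ♙
♖ ♘ ♗ ♕ ♔ ♗ ♘ ♖


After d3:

♜ ♞ ♝ ♛ ♚ ♝ ♞ ♜
· ♟ ♟ · ♟ ♟ ♟ ♟
· · · ♟ · · · ·
♟ · · · · · · ·
· · · · · · · ·
♙ · ♙ ♙ · · · ·
· ♙ · · ♙ ♙ ♙ ♙
♖ ♘ ♗ ♕ ♔ ♗ ♘ ♖


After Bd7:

♜ ♞ · ♛ ♚ ♝ ♞ ♜
· ♟ ♟ ♝ ♟ ♟ ♟ ♟
· · · ♟ · · · ·
♟ · · · · · · ·
· · · · · · · ·
♙ · ♙ ♙ · · · ·
· ♙ · · ♙ ♙ ♙ ♙
♖ ♘ ♗ ♕ ♔ ♗ ♘ ♖


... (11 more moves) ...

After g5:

♜ ♞ · ♛ ♚ ♝ ♞ ♜
· ♟ · ♝ · ♟ · ♟
· · ♟ · · · · ·
♟ · · ♟ ♟ · ♟ ·
· · · · · ♗ ♙ ♙
♙ · ♙ ♙ · · · ·
· ♙ · · ♙ ♙ · ·
♖ ♘ · ♕ ♔ ♗ ♘ ♖


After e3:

♜ ♞ · ♛ ♚ ♝ ♞ ♜
· ♟ · ♝ · ♟ · ♟
· · ♟ · · · · ·
♟ · · ♟ ♟ · ♟ ·
· · · · · ♗ ♙ ♙
♙ · ♙ ♙ ♙ · · ·
· ♙ · · · ♙ · ·
♖ ♘ · ♕ ♔ ♗ ♘ ♖



  a b c d e f g h
  ─────────────────
8│♜ ♞ · ♛ ♚ ♝ ♞ ♜│8
7│· ♟ · ♝ · ♟ · ♟│7
6│· · ♟ · · · · ·│6
5│♟ · · ♟ ♟ · ♟ ·│5
4│· · · · · ♗ ♙ ♙│4
3│♙ · ♙ ♙ ♙ · · ·│3
2│· ♙ · · · ♙ · ·│2
1│♖ ♘ · ♕ ♔ ♗ ♘ ♖│1
  ─────────────────
  a b c d e f g h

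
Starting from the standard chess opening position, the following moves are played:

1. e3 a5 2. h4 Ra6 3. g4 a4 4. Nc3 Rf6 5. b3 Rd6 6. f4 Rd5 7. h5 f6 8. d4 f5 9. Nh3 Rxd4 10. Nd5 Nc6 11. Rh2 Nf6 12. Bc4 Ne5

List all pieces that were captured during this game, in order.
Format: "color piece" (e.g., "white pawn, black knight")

Tracking captures:
  Rxd4: captured white pawn

white pawn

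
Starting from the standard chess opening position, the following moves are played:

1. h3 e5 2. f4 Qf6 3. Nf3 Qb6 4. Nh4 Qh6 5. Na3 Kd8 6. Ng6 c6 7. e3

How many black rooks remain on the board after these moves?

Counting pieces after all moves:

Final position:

  a b c d e f g h
  ─────────────────
8│♜ ♞ ♝ ♚ · ♝ ♞ ♜│8
7│♟ ♟ · ♟ · ♟ ♟ ♟│7
6│· · ♟ · · · ♘ ♛│6
5│· · · · ♟ · · ·│5
4│· · · · · ♙ · ·│4
3│♘ · · · ♙ · · ♙│3
2│♙ ♙ ♙ ♙ · · ♙ ·│2
1│♖ · ♗ ♕ ♔ ♗ · ♖│1
  ─────────────────
  a b c d e f g h


2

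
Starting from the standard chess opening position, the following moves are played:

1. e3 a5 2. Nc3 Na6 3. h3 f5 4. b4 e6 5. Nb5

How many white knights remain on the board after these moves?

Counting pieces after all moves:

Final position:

  a b c d e f g h
  ─────────────────
8│♜ · ♝ ♛ ♚ ♝ ♞ ♜│8
7│· ♟ ♟ ♟ · · ♟ ♟│7
6│♞ · · · ♟ · · ·│6
5│♟ ♘ · · · ♟ · ·│5
4│· ♙ · · · · · ·│4
3│· · · · ♙ · · ♙│3
2│♙ · ♙ ♙ · ♙ ♙ ·│2
1│♖ · ♗ ♕ ♔ ♗ ♘ ♖│1
  ─────────────────
  a b c d e f g h


2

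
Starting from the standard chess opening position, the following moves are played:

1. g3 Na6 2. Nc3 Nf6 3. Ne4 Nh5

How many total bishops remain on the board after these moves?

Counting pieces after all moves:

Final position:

  a b c d e f g h
  ─────────────────
8│♜ · ♝ ♛ ♚ ♝ · ♜│8
7│♟ ♟ ♟ ♟ ♟ ♟ ♟ ♟│7
6│♞ · · · · · · ·│6
5│· · · · · · · ♞│5
4│· · · · ♘ · · ·│4
3│· · · · · · ♙ ·│3
2│♙ ♙ ♙ ♙ ♙ ♙ · ♙│2
1│♖ · ♗ ♕ ♔ ♗ ♘ ♖│1
  ─────────────────
  a b c d e f g h


4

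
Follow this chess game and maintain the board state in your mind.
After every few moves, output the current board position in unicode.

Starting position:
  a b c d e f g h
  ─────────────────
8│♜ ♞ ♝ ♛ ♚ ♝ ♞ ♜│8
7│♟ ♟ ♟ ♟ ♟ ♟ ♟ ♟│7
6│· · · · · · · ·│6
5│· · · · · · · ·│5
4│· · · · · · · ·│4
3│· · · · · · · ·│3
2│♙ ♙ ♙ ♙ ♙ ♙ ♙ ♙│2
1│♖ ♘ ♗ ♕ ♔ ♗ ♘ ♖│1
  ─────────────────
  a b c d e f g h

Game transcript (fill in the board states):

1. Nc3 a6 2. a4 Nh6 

  a b c d e f g h
  ─────────────────
8│♜ ♞ ♝ ♛ ♚ ♝ · ♜│8
7│· ♟ ♟ ♟ ♟ ♟ ♟ ♟│7
6│♟ · · · · · · ♞│6
5│· · · · · · · ·│5
4│♙ · · · · · · ·│4
3│· · ♘ · · · · ·│3
2│· ♙ ♙ ♙ ♙ ♙ ♙ ♙│2
1│♖ · ♗ ♕ ♔ ♗ ♘ ♖│1
  ─────────────────
  a b c d e f g h

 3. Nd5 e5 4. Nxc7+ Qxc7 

  a b c d e f g h
  ─────────────────
8│♜ ♞ ♝ · ♚ ♝ · ♜│8
7│· ♟ ♛ ♟ · ♟ ♟ ♟│7
6│♟ · · · · · · ♞│6
5│· · · · ♟ · · ·│5
4│♙ · · · · · · ·│4
3│· · · · · · · ·│3
2│· ♙ ♙ ♙ ♙ ♙ ♙ ♙│2
1│♖ · ♗ ♕ ♔ ♗ ♘ ♖│1
  ─────────────────
  a b c d e f g h

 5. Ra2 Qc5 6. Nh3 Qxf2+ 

  a b c d e f g h
  ─────────────────
8│♜ ♞ ♝ · ♚ ♝ · ♜│8
7│· ♟ · ♟ · ♟ ♟ ♟│7
6│♟ · · · · · · ♞│6
5│· · · · ♟ · · ·│5
4│♙ · · · · · · ·│4
3│· · · · · · · ♘│3
2│♖ ♙ ♙ ♙ ♙ ♛ ♙ ♙│2
1│· · ♗ ♕ ♔ ♗ · ♖│1
  ─────────────────
  a b c d e f g h

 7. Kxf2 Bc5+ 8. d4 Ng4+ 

  a b c d e f g h
  ─────────────────
8│♜ ♞ ♝ · ♚ · · ♜│8
7│· ♟ · ♟ · ♟ ♟ ♟│7
6│♟ · · · · · · ·│6
5│· · ♝ · ♟ · · ·│5
4│♙ · · ♙ · · ♞ ·│4
3│· · · · · · · ♘│3
2│♖ ♙ ♙ · ♙ ♔ ♙ ♙│2
1│· · ♗ ♕ · ♗ · ♖│1
  ─────────────────
  a b c d e f g h



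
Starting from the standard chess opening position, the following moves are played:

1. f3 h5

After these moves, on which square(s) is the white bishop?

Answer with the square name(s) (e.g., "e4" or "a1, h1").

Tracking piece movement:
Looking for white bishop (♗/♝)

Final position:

  a b c d e f g h
  ─────────────────
8│♜ ♞ ♝ ♛ ♚ ♝ ♞ ♜│8
7│♟ ♟ ♟ ♟ ♟ ♟ ♟ ·│7
6│· · · · · · · ·│6
5│· · · · · · · ♟│5
4│· · · · · · · ·│4
3│· · · · · ♙ · ·│3
2│♙ ♙ ♙ ♙ ♙ · ♙ ♙│2
1│♖ ♘ ♗ ♕ ♔ ♗ ♘ ♖│1
  ─────────────────
  a b c d e f g h


c1, f1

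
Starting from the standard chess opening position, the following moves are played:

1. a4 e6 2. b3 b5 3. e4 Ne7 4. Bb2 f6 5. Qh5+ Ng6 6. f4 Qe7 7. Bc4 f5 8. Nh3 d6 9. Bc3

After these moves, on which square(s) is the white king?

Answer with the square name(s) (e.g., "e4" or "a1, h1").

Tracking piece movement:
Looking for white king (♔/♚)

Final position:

  a b c d e f g h
  ─────────────────
8│♜ ♞ ♝ · ♚ ♝ · ♜│8
7│♟ · ♟ · ♛ · ♟ ♟│7
6│· · · ♟ ♟ · ♞ ·│6
5│· ♟ · · · ♟ · ♕│5
4│♙ · ♗ · ♙ ♙ · ·│4
3│· ♙ ♗ · · · · ♘│3
2│· · ♙ ♙ · · ♙ ♙│2
1│♖ ♘ · · ♔ · · ♖│1
  ─────────────────
  a b c d e f g h


e1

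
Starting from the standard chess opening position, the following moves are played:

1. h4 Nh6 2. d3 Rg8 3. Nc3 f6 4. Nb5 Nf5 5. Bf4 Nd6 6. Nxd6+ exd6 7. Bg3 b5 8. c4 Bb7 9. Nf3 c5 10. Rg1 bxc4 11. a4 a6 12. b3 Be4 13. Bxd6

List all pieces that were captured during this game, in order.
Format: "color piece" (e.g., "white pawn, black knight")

Tracking captures:
  Nxd6+: captured black knight
  exd6: captured white knight
  bxc4: captured white pawn
  Bxd6: captured black pawn

black knight, white knight, white pawn, black pawn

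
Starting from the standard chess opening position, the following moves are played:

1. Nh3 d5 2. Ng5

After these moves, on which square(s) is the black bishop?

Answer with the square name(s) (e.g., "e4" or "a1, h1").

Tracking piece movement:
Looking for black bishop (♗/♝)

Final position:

  a b c d e f g h
  ─────────────────
8│♜ ♞ ♝ ♛ ♚ ♝ ♞ ♜│8
7│♟ ♟ ♟ · ♟ ♟ ♟ ♟│7
6│· · · · · · · ·│6
5│· · · ♟ · · ♘ ·│5
4│· · · · · · · ·│4
3│· · · · · · · ·│3
2│♙ ♙ ♙ ♙ ♙ ♙ ♙ ♙│2
1│♖ ♘ ♗ ♕ ♔ ♗ · ♖│1
  ─────────────────
  a b c d e f g h


c8, f8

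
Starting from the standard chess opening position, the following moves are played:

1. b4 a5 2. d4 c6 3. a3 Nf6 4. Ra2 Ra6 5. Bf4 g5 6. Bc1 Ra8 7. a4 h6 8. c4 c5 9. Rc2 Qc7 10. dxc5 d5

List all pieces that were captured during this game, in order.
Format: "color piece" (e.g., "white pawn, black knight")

Tracking captures:
  dxc5: captured black pawn

black pawn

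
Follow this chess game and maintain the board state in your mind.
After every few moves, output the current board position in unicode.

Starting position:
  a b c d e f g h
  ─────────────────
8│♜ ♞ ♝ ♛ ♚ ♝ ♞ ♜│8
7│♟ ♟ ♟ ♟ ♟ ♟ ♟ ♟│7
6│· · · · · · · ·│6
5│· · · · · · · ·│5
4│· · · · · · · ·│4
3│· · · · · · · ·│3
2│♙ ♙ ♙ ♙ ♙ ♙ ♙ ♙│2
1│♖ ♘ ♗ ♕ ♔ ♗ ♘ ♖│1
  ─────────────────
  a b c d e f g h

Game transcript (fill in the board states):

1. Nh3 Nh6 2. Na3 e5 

  a b c d e f g h
  ─────────────────
8│♜ ♞ ♝ ♛ ♚ ♝ · ♜│8
7│♟ ♟ ♟ ♟ · ♟ ♟ ♟│7
6│· · · · · · · ♞│6
5│· · · · ♟ · · ·│5
4│· · · · · · · ·│4
3│♘ · · · · · · ♘│3
2│♙ ♙ ♙ ♙ ♙ ♙ ♙ ♙│2
1│♖ · ♗ ♕ ♔ ♗ · ♖│1
  ─────────────────
  a b c d e f g h

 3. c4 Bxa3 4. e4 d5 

  a b c d e f g h
  ─────────────────
8│♜ ♞ ♝ ♛ ♚ · · ♜│8
7│♟ ♟ ♟ · · ♟ ♟ ♟│7
6│· · · · · · · ♞│6
5│· · · ♟ ♟ · · ·│5
4│· · ♙ · ♙ · · ·│4
3│♝ · · · · · · ♘│3
2│♙ ♙ · ♙ · ♙ ♙ ♙│2
1│♖ · ♗ ♕ ♔ ♗ · ♖│1
  ─────────────────
  a b c d e f g h

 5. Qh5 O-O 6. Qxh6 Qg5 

  a b c d e f g h
  ─────────────────
8│♜ ♞ ♝ · · ♜ ♚ ·│8
7│♟ ♟ ♟ · · ♟ ♟ ♟│7
6│· · · · · · · ♕│6
5│· · · ♟ ♟ · ♛ ·│5
4│· · ♙ · ♙ · · ·│4
3│♝ · · · · · · ♘│3
2│♙ ♙ · ♙ · ♙ ♙ ♙│2
1│♖ · ♗ · ♔ ♗ · ♖│1
  ─────────────────
  a b c d e f g h



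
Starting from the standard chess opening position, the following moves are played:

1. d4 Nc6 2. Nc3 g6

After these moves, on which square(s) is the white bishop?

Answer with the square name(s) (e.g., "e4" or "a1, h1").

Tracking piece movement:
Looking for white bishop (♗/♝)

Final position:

  a b c d e f g h
  ─────────────────
8│♜ · ♝ ♛ ♚ ♝ ♞ ♜│8
7│♟ ♟ ♟ ♟ ♟ ♟ · ♟│7
6│· · ♞ · · · ♟ ·│6
5│· · · · · · · ·│5
4│· · · ♙ · · · ·│4
3│· · ♘ · · · · ·│3
2│♙ ♙ ♙ · ♙ ♙ ♙ ♙│2
1│♖ · ♗ ♕ ♔ ♗ ♘ ♖│1
  ─────────────────
  a b c d e f g h


c1, f1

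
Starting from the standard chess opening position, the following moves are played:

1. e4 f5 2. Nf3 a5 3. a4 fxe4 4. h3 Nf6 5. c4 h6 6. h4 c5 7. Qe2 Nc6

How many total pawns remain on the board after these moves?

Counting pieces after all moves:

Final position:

  a b c d e f g h
  ─────────────────
8│♜ · ♝ ♛ ♚ ♝ · ♜│8
7│· ♟ · ♟ ♟ · ♟ ·│7
6│· · ♞ · · ♞ · ♟│6
5│♟ · ♟ · · · · ·│5
4│♙ · ♙ · ♟ · · ♙│4
3│· · · · · ♘ · ·│3
2│· ♙ · ♙ ♕ ♙ ♙ ·│2
1│♖ ♘ ♗ · ♔ ♗ · ♖│1
  ─────────────────
  a b c d e f g h


15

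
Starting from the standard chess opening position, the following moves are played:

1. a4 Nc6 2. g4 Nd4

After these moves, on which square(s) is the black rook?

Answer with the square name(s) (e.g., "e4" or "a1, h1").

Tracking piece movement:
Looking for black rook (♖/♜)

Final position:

  a b c d e f g h
  ─────────────────
8│♜ · ♝ ♛ ♚ ♝ ♞ ♜│8
7│♟ ♟ ♟ ♟ ♟ ♟ ♟ ♟│7
6│· · · · · · · ·│6
5│· · · · · · · ·│5
4│♙ · · ♞ · · ♙ ·│4
3│· · · · · · · ·│3
2│· ♙ ♙ ♙ ♙ ♙ · ♙│2
1│♖ ♘ ♗ ♕ ♔ ♗ ♘ ♖│1
  ─────────────────
  a b c d e f g h


a8, h8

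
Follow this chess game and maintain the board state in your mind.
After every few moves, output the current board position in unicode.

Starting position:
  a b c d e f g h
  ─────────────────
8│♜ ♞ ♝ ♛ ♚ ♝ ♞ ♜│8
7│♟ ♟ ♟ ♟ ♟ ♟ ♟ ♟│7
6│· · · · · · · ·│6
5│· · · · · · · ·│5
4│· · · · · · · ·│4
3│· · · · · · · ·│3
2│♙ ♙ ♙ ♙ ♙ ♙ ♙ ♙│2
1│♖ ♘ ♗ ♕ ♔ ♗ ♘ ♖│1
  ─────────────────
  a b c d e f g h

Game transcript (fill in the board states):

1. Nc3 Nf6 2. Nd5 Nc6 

  a b c d e f g h
  ─────────────────
8│♜ · ♝ ♛ ♚ ♝ · ♜│8
7│♟ ♟ ♟ ♟ ♟ ♟ ♟ ♟│7
6│· · ♞ · · ♞ · ·│6
5│· · · ♘ · · · ·│5
4│· · · · · · · ·│4
3│· · · · · · · ·│3
2│♙ ♙ ♙ ♙ ♙ ♙ ♙ ♙│2
1│♖ · ♗ ♕ ♔ ♗ ♘ ♖│1
  ─────────────────
  a b c d e f g h

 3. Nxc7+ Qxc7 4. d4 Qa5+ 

  a b c d e f g h
  ─────────────────
8│♜ · ♝ · ♚ ♝ · ♜│8
7│♟ ♟ · ♟ ♟ ♟ ♟ ♟│7
6│· · ♞ · · ♞ · ·│6
5│♛ · · · · · · ·│5
4│· · · ♙ · · · ·│4
3│· · · · · · · ·│3
2│♙ ♙ ♙ · ♙ ♙ ♙ ♙│2
1│♖ · ♗ ♕ ♔ ♗ ♘ ♖│1
  ─────────────────
  a b c d e f g h

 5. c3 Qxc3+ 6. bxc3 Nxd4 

  a b c d e f g h
  ─────────────────
8│♜ · ♝ · ♚ ♝ · ♜│8
7│♟ ♟ · ♟ ♟ ♟ ♟ ♟│7
6│· · · · · ♞ · ·│6
5│· · · · · · · ·│5
4│· · · ♞ · · · ·│4
3│· · ♙ · · · · ·│3
2│♙ · · · ♙ ♙ ♙ ♙│2
1│♖ · ♗ ♕ ♔ ♗ ♘ ♖│1
  ─────────────────
  a b c d e f g h

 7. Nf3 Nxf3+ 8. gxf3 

  a b c d e f g h
  ─────────────────
8│♜ · ♝ · ♚ ♝ · ♜│8
7│♟ ♟ · ♟ ♟ ♟ ♟ ♟│7
6│· · · · · ♞ · ·│6
5│· · · · · · · ·│5
4│· · · · · · · ·│4
3│· · ♙ · · ♙ · ·│3
2│♙ · · · ♙ ♙ · ♙│2
1│♖ · ♗ ♕ ♔ ♗ · ♖│1
  ─────────────────
  a b c d e f g h


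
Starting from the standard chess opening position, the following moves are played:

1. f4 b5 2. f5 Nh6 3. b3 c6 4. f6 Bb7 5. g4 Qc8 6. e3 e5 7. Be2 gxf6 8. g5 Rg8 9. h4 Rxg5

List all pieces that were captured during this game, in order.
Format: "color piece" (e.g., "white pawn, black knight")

Tracking captures:
  gxf6: captured white pawn
  Rxg5: captured white pawn

white pawn, white pawn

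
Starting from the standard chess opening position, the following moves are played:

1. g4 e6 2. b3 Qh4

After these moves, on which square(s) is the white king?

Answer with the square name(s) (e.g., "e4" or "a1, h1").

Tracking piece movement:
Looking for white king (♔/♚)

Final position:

  a b c d e f g h
  ─────────────────
8│♜ ♞ ♝ · ♚ ♝ ♞ ♜│8
7│♟ ♟ ♟ ♟ · ♟ ♟ ♟│7
6│· · · · ♟ · · ·│6
5│· · · · · · · ·│5
4│· · · · · · ♙ ♛│4
3│· ♙ · · · · · ·│3
2│♙ · ♙ ♙ ♙ ♙ · ♙│2
1│♖ ♘ ♗ ♕ ♔ ♗ ♘ ♖│1
  ─────────────────
  a b c d e f g h


e1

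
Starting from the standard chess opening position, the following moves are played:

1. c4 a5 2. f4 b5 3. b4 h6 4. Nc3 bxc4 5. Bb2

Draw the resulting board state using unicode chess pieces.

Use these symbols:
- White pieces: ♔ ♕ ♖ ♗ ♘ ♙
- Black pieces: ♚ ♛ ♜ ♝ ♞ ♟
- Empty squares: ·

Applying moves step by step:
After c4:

♜ ♞ ♝ ♛ ♚ ♝ ♞ ♜
♟ ♟ ♟ ♟ ♟ ♟ ♟ ♟
· · · · · · · ·
· · · · · · · ·
· · ♙ · · · · ·
· · · · · · · ·
♙ ♙ · ♙ ♙ ♙ ♙ ♙
♖ ♘ ♗ ♕ ♔ ♗ ♘ ♖


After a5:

♜ ♞ ♝ ♛ ♚ ♝ ♞ ♜
· ♟ ♟ ♟ ♟ ♟ ♟ ♟
· · · · · · · ·
♟ · · · · · · ·
· · ♙ · · · · ·
· · · · · · · ·
♙ ♙ · ♙ ♙ ♙ ♙ ♙
♖ ♘ ♗ ♕ ♔ ♗ ♘ ♖


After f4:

♜ ♞ ♝ ♛ ♚ ♝ ♞ ♜
· ♟ ♟ ♟ ♟ ♟ ♟ ♟
· · · · · · · ·
♟ · · · · · · ·
· · ♙ · · ♙ · ·
· · · · · · · ·
♙ ♙ · ♙ ♙ · ♙ ♙
♖ ♘ ♗ ♕ ♔ ♗ ♘ ♖


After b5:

♜ ♞ ♝ ♛ ♚ ♝ ♞ ♜
· · ♟ ♟ ♟ ♟ ♟ ♟
· · · · · · · ·
♟ ♟ · · · · · ·
· · ♙ · · ♙ · ·
· · · · · · · ·
♙ ♙ · ♙ ♙ · ♙ ♙
♖ ♘ ♗ ♕ ♔ ♗ ♘ ♖


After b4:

♜ ♞ ♝ ♛ ♚ ♝ ♞ ♜
· · ♟ ♟ ♟ ♟ ♟ ♟
· · · · · · · ·
♟ ♟ · · · · · ·
· ♙ ♙ · · ♙ · ·
· · · · · · · ·
♙ · · ♙ ♙ · ♙ ♙
♖ ♘ ♗ ♕ ♔ ♗ ♘ ♖


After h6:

♜ ♞ ♝ ♛ ♚ ♝ ♞ ♜
· · ♟ ♟ ♟ ♟ ♟ ·
· · · · · · · ♟
♟ ♟ · · · · · ·
· ♙ ♙ · · ♙ · ·
· · · · · · · ·
♙ · · ♙ ♙ · ♙ ♙
♖ ♘ ♗ ♕ ♔ ♗ ♘ ♖


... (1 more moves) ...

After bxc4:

♜ ♞ ♝ ♛ ♚ ♝ ♞ ♜
· · ♟ ♟ ♟ ♟ ♟ ·
· · · · · · · ♟
♟ · · · · · · ·
· ♙ ♟ · · ♙ · ·
· · ♘ · · · · ·
♙ · · ♙ ♙ · ♙ ♙
♖ · ♗ ♕ ♔ ♗ ♘ ♖


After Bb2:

♜ ♞ ♝ ♛ ♚ ♝ ♞ ♜
· · ♟ ♟ ♟ ♟ ♟ ·
· · · · · · · ♟
♟ · · · · · · ·
· ♙ ♟ · · ♙ · ·
· · ♘ · · · · ·
♙ ♗ · ♙ ♙ · ♙ ♙
♖ · · ♕ ♔ ♗ ♘ ♖



  a b c d e f g h
  ─────────────────
8│♜ ♞ ♝ ♛ ♚ ♝ ♞ ♜│8
7│· · ♟ ♟ ♟ ♟ ♟ ·│7
6│· · · · · · · ♟│6
5│♟ · · · · · · ·│5
4│· ♙ ♟ · · ♙ · ·│4
3│· · ♘ · · · · ·│3
2│♙ ♗ · ♙ ♙ · ♙ ♙│2
1│♖ · · ♕ ♔ ♗ ♘ ♖│1
  ─────────────────
  a b c d e f g h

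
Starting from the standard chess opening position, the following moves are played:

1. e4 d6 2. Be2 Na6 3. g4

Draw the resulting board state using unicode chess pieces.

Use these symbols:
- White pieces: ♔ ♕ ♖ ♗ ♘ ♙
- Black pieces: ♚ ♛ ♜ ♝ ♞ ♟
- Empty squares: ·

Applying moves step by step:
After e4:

♜ ♞ ♝ ♛ ♚ ♝ ♞ ♜
♟ ♟ ♟ ♟ ♟ ♟ ♟ ♟
· · · · · · · ·
· · · · · · · ·
· · · · ♙ · · ·
· · · · · · · ·
♙ ♙ ♙ ♙ · ♙ ♙ ♙
♖ ♘ ♗ ♕ ♔ ♗ ♘ ♖


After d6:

♜ ♞ ♝ ♛ ♚ ♝ ♞ ♜
♟ ♟ ♟ · ♟ ♟ ♟ ♟
· · · ♟ · · · ·
· · · · · · · ·
· · · · ♙ · · ·
· · · · · · · ·
♙ ♙ ♙ ♙ · ♙ ♙ ♙
♖ ♘ ♗ ♕ ♔ ♗ ♘ ♖


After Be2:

♜ ♞ ♝ ♛ ♚ ♝ ♞ ♜
♟ ♟ ♟ · ♟ ♟ ♟ ♟
· · · ♟ · · · ·
· · · · · · · ·
· · · · ♙ · · ·
· · · · · · · ·
♙ ♙ ♙ ♙ ♗ ♙ ♙ ♙
♖ ♘ ♗ ♕ ♔ · ♘ ♖


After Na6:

♜ · ♝ ♛ ♚ ♝ ♞ ♜
♟ ♟ ♟ · ♟ ♟ ♟ ♟
♞ · · ♟ · · · ·
· · · · · · · ·
· · · · ♙ · · ·
· · · · · · · ·
♙ ♙ ♙ ♙ ♗ ♙ ♙ ♙
♖ ♘ ♗ ♕ ♔ · ♘ ♖


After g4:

♜ · ♝ ♛ ♚ ♝ ♞ ♜
♟ ♟ ♟ · ♟ ♟ ♟ ♟
♞ · · ♟ · · · ·
· · · · · · · ·
· · · · ♙ · ♙ ·
· · · · · · · ·
♙ ♙ ♙ ♙ ♗ ♙ · ♙
♖ ♘ ♗ ♕ ♔ · ♘ ♖



  a b c d e f g h
  ─────────────────
8│♜ · ♝ ♛ ♚ ♝ ♞ ♜│8
7│♟ ♟ ♟ · ♟ ♟ ♟ ♟│7
6│♞ · · ♟ · · · ·│6
5│· · · · · · · ·│5
4│· · · · ♙ · ♙ ·│4
3│· · · · · · · ·│3
2│♙ ♙ ♙ ♙ ♗ ♙ · ♙│2
1│♖ ♘ ♗ ♕ ♔ · ♘ ♖│1
  ─────────────────
  a b c d e f g h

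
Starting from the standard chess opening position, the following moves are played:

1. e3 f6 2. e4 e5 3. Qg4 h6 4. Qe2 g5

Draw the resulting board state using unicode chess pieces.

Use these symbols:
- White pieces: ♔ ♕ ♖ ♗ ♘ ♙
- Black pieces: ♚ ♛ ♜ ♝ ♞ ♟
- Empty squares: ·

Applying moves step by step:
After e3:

♜ ♞ ♝ ♛ ♚ ♝ ♞ ♜
♟ ♟ ♟ ♟ ♟ ♟ ♟ ♟
· · · · · · · ·
· · · · · · · ·
· · · · · · · ·
· · · · ♙ · · ·
♙ ♙ ♙ ♙ · ♙ ♙ ♙
♖ ♘ ♗ ♕ ♔ ♗ ♘ ♖


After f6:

♜ ♞ ♝ ♛ ♚ ♝ ♞ ♜
♟ ♟ ♟ ♟ ♟ · ♟ ♟
· · · · · ♟ · ·
· · · · · · · ·
· · · · · · · ·
· · · · ♙ · · ·
♙ ♙ ♙ ♙ · ♙ ♙ ♙
♖ ♘ ♗ ♕ ♔ ♗ ♘ ♖


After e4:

♜ ♞ ♝ ♛ ♚ ♝ ♞ ♜
♟ ♟ ♟ ♟ ♟ · ♟ ♟
· · · · · ♟ · ·
· · · · · · · ·
· · · · ♙ · · ·
· · · · · · · ·
♙ ♙ ♙ ♙ · ♙ ♙ ♙
♖ ♘ ♗ ♕ ♔ ♗ ♘ ♖


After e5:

♜ ♞ ♝ ♛ ♚ ♝ ♞ ♜
♟ ♟ ♟ ♟ · · ♟ ♟
· · · · · ♟ · ·
· · · · ♟ · · ·
· · · · ♙ · · ·
· · · · · · · ·
♙ ♙ ♙ ♙ · ♙ ♙ ♙
♖ ♘ ♗ ♕ ♔ ♗ ♘ ♖


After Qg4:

♜ ♞ ♝ ♛ ♚ ♝ ♞ ♜
♟ ♟ ♟ ♟ · · ♟ ♟
· · · · · ♟ · ·
· · · · ♟ · · ·
· · · · ♙ · ♕ ·
· · · · · · · ·
♙ ♙ ♙ ♙ · ♙ ♙ ♙
♖ ♘ ♗ · ♔ ♗ ♘ ♖


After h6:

♜ ♞ ♝ ♛ ♚ ♝ ♞ ♜
♟ ♟ ♟ ♟ · · ♟ ·
· · · · · ♟ · ♟
· · · · ♟ · · ·
· · · · ♙ · ♕ ·
· · · · · · · ·
♙ ♙ ♙ ♙ · ♙ ♙ ♙
♖ ♘ ♗ · ♔ ♗ ♘ ♖


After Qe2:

♜ ♞ ♝ ♛ ♚ ♝ ♞ ♜
♟ ♟ ♟ ♟ · · ♟ ·
· · · · · ♟ · ♟
· · · · ♟ · · ·
· · · · ♙ · · ·
· · · · · · · ·
♙ ♙ ♙ ♙ ♕ ♙ ♙ ♙
♖ ♘ ♗ · ♔ ♗ ♘ ♖


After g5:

♜ ♞ ♝ ♛ ♚ ♝ ♞ ♜
♟ ♟ ♟ ♟ · · · ·
· · · · · ♟ · ♟
· · · · ♟ · ♟ ·
· · · · ♙ · · ·
· · · · · · · ·
♙ ♙ ♙ ♙ ♕ ♙ ♙ ♙
♖ ♘ ♗ · ♔ ♗ ♘ ♖



  a b c d e f g h
  ─────────────────
8│♜ ♞ ♝ ♛ ♚ ♝ ♞ ♜│8
7│♟ ♟ ♟ ♟ · · · ·│7
6│· · · · · ♟ · ♟│6
5│· · · · ♟ · ♟ ·│5
4│· · · · ♙ · · ·│4
3│· · · · · · · ·│3
2│♙ ♙ ♙ ♙ ♕ ♙ ♙ ♙│2
1│♖ ♘ ♗ · ♔ ♗ ♘ ♖│1
  ─────────────────
  a b c d e f g h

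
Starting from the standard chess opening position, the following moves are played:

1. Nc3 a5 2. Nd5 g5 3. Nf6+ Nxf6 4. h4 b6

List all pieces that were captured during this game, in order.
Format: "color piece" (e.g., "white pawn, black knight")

Tracking captures:
  Nxf6: captured white knight

white knight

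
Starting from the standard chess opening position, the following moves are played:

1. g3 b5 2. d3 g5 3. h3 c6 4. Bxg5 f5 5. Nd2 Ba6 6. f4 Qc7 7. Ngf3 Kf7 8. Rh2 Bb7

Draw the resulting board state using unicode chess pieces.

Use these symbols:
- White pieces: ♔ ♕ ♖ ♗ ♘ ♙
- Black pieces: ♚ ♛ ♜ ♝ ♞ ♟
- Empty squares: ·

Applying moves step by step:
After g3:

♜ ♞ ♝ ♛ ♚ ♝ ♞ ♜
♟ ♟ ♟ ♟ ♟ ♟ ♟ ♟
· · · · · · · ·
· · · · · · · ·
· · · · · · · ·
· · · · · · ♙ ·
♙ ♙ ♙ ♙ ♙ ♙ · ♙
♖ ♘ ♗ ♕ ♔ ♗ ♘ ♖


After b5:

♜ ♞ ♝ ♛ ♚ ♝ ♞ ♜
♟ · ♟ ♟ ♟ ♟ ♟ ♟
· · · · · · · ·
· ♟ · · · · · ·
· · · · · · · ·
· · · · · · ♙ ·
♙ ♙ ♙ ♙ ♙ ♙ · ♙
♖ ♘ ♗ ♕ ♔ ♗ ♘ ♖


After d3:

♜ ♞ ♝ ♛ ♚ ♝ ♞ ♜
♟ · ♟ ♟ ♟ ♟ ♟ ♟
· · · · · · · ·
· ♟ · · · · · ·
· · · · · · · ·
· · · ♙ · · ♙ ·
♙ ♙ ♙ · ♙ ♙ · ♙
♖ ♘ ♗ ♕ ♔ ♗ ♘ ♖


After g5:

♜ ♞ ♝ ♛ ♚ ♝ ♞ ♜
♟ · ♟ ♟ ♟ ♟ · ♟
· · · · · · · ·
· ♟ · · · · ♟ ·
· · · · · · · ·
· · · ♙ · · ♙ ·
♙ ♙ ♙ · ♙ ♙ · ♙
♖ ♘ ♗ ♕ ♔ ♗ ♘ ♖


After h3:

♜ ♞ ♝ ♛ ♚ ♝ ♞ ♜
♟ · ♟ ♟ ♟ ♟ · ♟
· · · · · · · ·
· ♟ · · · · ♟ ·
· · · · · · · ·
· · · ♙ · · ♙ ♙
♙ ♙ ♙ · ♙ ♙ · ·
♖ ♘ ♗ ♕ ♔ ♗ ♘ ♖


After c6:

♜ ♞ ♝ ♛ ♚ ♝ ♞ ♜
♟ · · ♟ ♟ ♟ · ♟
· · ♟ · · · · ·
· ♟ · · · · ♟ ·
· · · · · · · ·
· · · ♙ · · ♙ ♙
♙ ♙ ♙ · ♙ ♙ · ·
♖ ♘ ♗ ♕ ♔ ♗ ♘ ♖


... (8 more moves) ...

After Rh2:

♜ ♞ · · · ♝ ♞ ♜
♟ · ♛ ♟ ♟ ♚ · ♟
♝ · ♟ · · · · ·
· ♟ · · · ♟ ♗ ·
· · · · · ♙ · ·
· · · ♙ · ♘ ♙ ♙
♙ ♙ ♙ ♘ ♙ · · ♖
♖ · · ♕ ♔ ♗ · ·


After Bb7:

♜ ♞ · · · ♝ ♞ ♜
♟ ♝ ♛ ♟ ♟ ♚ · ♟
· · ♟ · · · · ·
· ♟ · · · ♟ ♗ ·
· · · · · ♙ · ·
· · · ♙ · ♘ ♙ ♙
♙ ♙ ♙ ♘ ♙ · · ♖
♖ · · ♕ ♔ ♗ · ·



  a b c d e f g h
  ─────────────────
8│♜ ♞ · · · ♝ ♞ ♜│8
7│♟ ♝ ♛ ♟ ♟ ♚ · ♟│7
6│· · ♟ · · · · ·│6
5│· ♟ · · · ♟ ♗ ·│5
4│· · · · · ♙ · ·│4
3│· · · ♙ · ♘ ♙ ♙│3
2│♙ ♙ ♙ ♘ ♙ · · ♖│2
1│♖ · · ♕ ♔ ♗ · ·│1
  ─────────────────
  a b c d e f g h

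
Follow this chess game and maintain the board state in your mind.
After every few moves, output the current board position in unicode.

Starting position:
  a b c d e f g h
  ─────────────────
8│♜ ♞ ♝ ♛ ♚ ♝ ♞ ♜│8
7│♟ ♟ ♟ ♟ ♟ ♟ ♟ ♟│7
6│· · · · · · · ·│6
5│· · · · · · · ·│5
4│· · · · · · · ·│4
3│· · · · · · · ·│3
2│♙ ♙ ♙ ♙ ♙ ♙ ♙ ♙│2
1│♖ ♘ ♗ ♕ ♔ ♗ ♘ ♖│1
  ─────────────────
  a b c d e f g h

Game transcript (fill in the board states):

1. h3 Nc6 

  a b c d e f g h
  ─────────────────
8│♜ · ♝ ♛ ♚ ♝ ♞ ♜│8
7│♟ ♟ ♟ ♟ ♟ ♟ ♟ ♟│7
6│· · ♞ · · · · ·│6
5│· · · · · · · ·│5
4│· · · · · · · ·│4
3│· · · · · · · ♙│3
2│♙ ♙ ♙ ♙ ♙ ♙ ♙ ·│2
1│♖ ♘ ♗ ♕ ♔ ♗ ♘ ♖│1
  ─────────────────
  a b c d e f g h

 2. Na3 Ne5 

  a b c d e f g h
  ─────────────────
8│♜ · ♝ ♛ ♚ ♝ ♞ ♜│8
7│♟ ♟ ♟ ♟ ♟ ♟ ♟ ♟│7
6│· · · · · · · ·│6
5│· · · · ♞ · · ·│5
4│· · · · · · · ·│4
3│♘ · · · · · · ♙│3
2│♙ ♙ ♙ ♙ ♙ ♙ ♙ ·│2
1│♖ · ♗ ♕ ♔ ♗ ♘ ♖│1
  ─────────────────
  a b c d e f g h

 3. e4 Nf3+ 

  a b c d e f g h
  ─────────────────
8│♜ · ♝ ♛ ♚ ♝ ♞ ♜│8
7│♟ ♟ ♟ ♟ ♟ ♟ ♟ ♟│7
6│· · · · · · · ·│6
5│· · · · · · · ·│5
4│· · · · ♙ · · ·│4
3│♘ · · · · ♞ · ♙│3
2│♙ ♙ ♙ ♙ · ♙ ♙ ·│2
1│♖ · ♗ ♕ ♔ ♗ ♘ ♖│1
  ─────────────────
  a b c d e f g h

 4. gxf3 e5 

  a b c d e f g h
  ─────────────────
8│♜ · ♝ ♛ ♚ ♝ ♞ ♜│8
7│♟ ♟ ♟ ♟ · ♟ ♟ ♟│7
6│· · · · · · · ·│6
5│· · · · ♟ · · ·│5
4│· · · · ♙ · · ·│4
3│♘ · · · · ♙ · ♙│3
2│♙ ♙ ♙ ♙ · ♙ · ·│2
1│♖ · ♗ ♕ ♔ ♗ ♘ ♖│1
  ─────────────────
  a b c d e f g h



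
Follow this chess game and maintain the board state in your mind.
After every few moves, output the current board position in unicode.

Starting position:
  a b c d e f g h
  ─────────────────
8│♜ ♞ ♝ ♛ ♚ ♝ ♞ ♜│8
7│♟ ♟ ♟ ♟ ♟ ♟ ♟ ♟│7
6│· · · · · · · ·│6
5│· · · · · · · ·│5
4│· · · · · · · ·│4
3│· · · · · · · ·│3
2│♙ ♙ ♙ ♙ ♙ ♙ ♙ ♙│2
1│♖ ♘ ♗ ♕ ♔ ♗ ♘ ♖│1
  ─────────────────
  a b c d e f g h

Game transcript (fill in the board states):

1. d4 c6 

  a b c d e f g h
  ─────────────────
8│♜ ♞ ♝ ♛ ♚ ♝ ♞ ♜│8
7│♟ ♟ · ♟ ♟ ♟ ♟ ♟│7
6│· · ♟ · · · · ·│6
5│· · · · · · · ·│5
4│· · · ♙ · · · ·│4
3│· · · · · · · ·│3
2│♙ ♙ ♙ · ♙ ♙ ♙ ♙│2
1│♖ ♘ ♗ ♕ ♔ ♗ ♘ ♖│1
  ─────────────────
  a b c d e f g h

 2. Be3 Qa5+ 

  a b c d e f g h
  ─────────────────
8│♜ ♞ ♝ · ♚ ♝ ♞ ♜│8
7│♟ ♟ · ♟ ♟ ♟ ♟ ♟│7
6│· · ♟ · · · · ·│6
5│♛ · · · · · · ·│5
4│· · · ♙ · · · ·│4
3│· · · · ♗ · · ·│3
2│♙ ♙ ♙ · ♙ ♙ ♙ ♙│2
1│♖ ♘ · ♕ ♔ ♗ ♘ ♖│1
  ─────────────────
  a b c d e f g h

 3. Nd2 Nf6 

  a b c d e f g h
  ─────────────────
8│♜ ♞ ♝ · ♚ ♝ · ♜│8
7│♟ ♟ · ♟ ♟ ♟ ♟ ♟│7
6│· · ♟ · · ♞ · ·│6
5│♛ · · · · · · ·│5
4│· · · ♙ · · · ·│4
3│· · · · ♗ · · ·│3
2│♙ ♙ ♙ ♘ ♙ ♙ ♙ ♙│2
1│♖ · · ♕ ♔ ♗ ♘ ♖│1
  ─────────────────
  a b c d e f g h

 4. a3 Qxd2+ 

  a b c d e f g h
  ─────────────────
8│♜ ♞ ♝ · ♚ ♝ · ♜│8
7│♟ ♟ · ♟ ♟ ♟ ♟ ♟│7
6│· · ♟ · · ♞ · ·│6
5│· · · · · · · ·│5
4│· · · ♙ · · · ·│4
3│♙ · · · ♗ · · ·│3
2│· ♙ ♙ ♛ ♙ ♙ ♙ ♙│2
1│♖ · · ♕ ♔ ♗ ♘ ♖│1
  ─────────────────
  a b c d e f g h



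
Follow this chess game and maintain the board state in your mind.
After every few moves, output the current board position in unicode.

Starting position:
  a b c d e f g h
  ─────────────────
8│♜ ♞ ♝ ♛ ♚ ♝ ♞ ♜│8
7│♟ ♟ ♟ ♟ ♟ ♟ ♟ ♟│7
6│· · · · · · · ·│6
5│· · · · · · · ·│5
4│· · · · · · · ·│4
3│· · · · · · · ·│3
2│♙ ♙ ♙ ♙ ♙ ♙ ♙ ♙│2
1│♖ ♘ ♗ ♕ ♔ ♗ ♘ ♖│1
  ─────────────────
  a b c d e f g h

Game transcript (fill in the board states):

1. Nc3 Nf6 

  a b c d e f g h
  ─────────────────
8│♜ ♞ ♝ ♛ ♚ ♝ · ♜│8
7│♟ ♟ ♟ ♟ ♟ ♟ ♟ ♟│7
6│· · · · · ♞ · ·│6
5│· · · · · · · ·│5
4│· · · · · · · ·│4
3│· · ♘ · · · · ·│3
2│♙ ♙ ♙ ♙ ♙ ♙ ♙ ♙│2
1│♖ · ♗ ♕ ♔ ♗ ♘ ♖│1
  ─────────────────
  a b c d e f g h

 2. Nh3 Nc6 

  a b c d e f g h
  ─────────────────
8│♜ · ♝ ♛ ♚ ♝ · ♜│8
7│♟ ♟ ♟ ♟ ♟ ♟ ♟ ♟│7
6│· · ♞ · · ♞ · ·│6
5│· · · · · · · ·│5
4│· · · · · · · ·│4
3│· · ♘ · · · · ♘│3
2│♙ ♙ ♙ ♙ ♙ ♙ ♙ ♙│2
1│♖ · ♗ ♕ ♔ ♗ · ♖│1
  ─────────────────
  a b c d e f g h

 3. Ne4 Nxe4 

  a b c d e f g h
  ─────────────────
8│♜ · ♝ ♛ ♚ ♝ · ♜│8
7│♟ ♟ ♟ ♟ ♟ ♟ ♟ ♟│7
6│· · ♞ · · · · ·│6
5│· · · · · · · ·│5
4│· · · · ♞ · · ·│4
3│· · · · · · · ♘│3
2│♙ ♙ ♙ ♙ ♙ ♙ ♙ ♙│2
1│♖ · ♗ ♕ ♔ ♗ · ♖│1
  ─────────────────
  a b c d e f g h

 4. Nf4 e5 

  a b c d e f g h
  ─────────────────
8│♜ · ♝ ♛ ♚ ♝ · ♜│8
7│♟ ♟ ♟ ♟ · ♟ ♟ ♟│7
6│· · ♞ · · · · ·│6
5│· · · · ♟ · · ·│5
4│· · · · ♞ ♘ · ·│4
3│· · · · · · · ·│3
2│♙ ♙ ♙ ♙ ♙ ♙ ♙ ♙│2
1│♖ · ♗ ♕ ♔ ♗ · ♖│1
  ─────────────────
  a b c d e f g h

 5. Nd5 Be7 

  a b c d e f g h
  ─────────────────
8│♜ · ♝ ♛ ♚ · · ♜│8
7│♟ ♟ ♟ ♟ ♝ ♟ ♟ ♟│7
6│· · ♞ · · · · ·│6
5│· · · ♘ ♟ · · ·│5
4│· · · · ♞ · · ·│4
3│· · · · · · · ·│3
2│♙ ♙ ♙ ♙ ♙ ♙ ♙ ♙│2
1│♖ · ♗ ♕ ♔ ♗ · ♖│1
  ─────────────────
  a b c d e f g h

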